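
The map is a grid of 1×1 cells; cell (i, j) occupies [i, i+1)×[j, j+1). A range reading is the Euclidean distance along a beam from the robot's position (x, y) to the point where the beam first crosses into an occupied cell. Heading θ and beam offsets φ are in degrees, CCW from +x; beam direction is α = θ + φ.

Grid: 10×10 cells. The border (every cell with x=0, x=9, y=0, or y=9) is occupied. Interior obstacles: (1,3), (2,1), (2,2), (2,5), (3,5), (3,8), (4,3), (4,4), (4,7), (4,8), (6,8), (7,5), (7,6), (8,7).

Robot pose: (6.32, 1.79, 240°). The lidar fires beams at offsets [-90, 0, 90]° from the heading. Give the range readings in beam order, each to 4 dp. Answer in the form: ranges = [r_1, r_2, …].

beam 1: φ=-90°, α=150°
  d=(-0.8660,0.5000)  start (6,1)  tX=0.3695 tY=0.4200  stride 1/|dx|=1.1547 1/|dy|=2.0000
    cross x-line → (5,1), t=0.3695
    cross y-line → (5,2), t=0.4200
    cross x-line → (4,2), t=1.5242
    cross y-line → (4,3), t=2.4200 (wall)
  → r_1 = 2.4200
beam 2: φ=0°, α=240°
  d=(-0.5000,-0.8660)  start (6,1)  tX=0.6400 tY=0.9122  stride 1/|dx|=2.0000 1/|dy|=1.1547
    cross x-line → (5,1), t=0.6400
    cross y-line → (5,0), t=0.9122 (wall)
  → r_2 = 0.9122
beam 3: φ=90°, α=330°
  d=(0.8660,-0.5000)  start (6,1)  tX=0.7852 tY=1.5800  stride 1/|dx|=1.1547 1/|dy|=2.0000
    cross x-line → (7,1), t=0.7852
    cross y-line → (7,0), t=1.5800 (wall)
  → r_3 = 1.5800

ranges = [2.4200, 0.9122, 1.5800]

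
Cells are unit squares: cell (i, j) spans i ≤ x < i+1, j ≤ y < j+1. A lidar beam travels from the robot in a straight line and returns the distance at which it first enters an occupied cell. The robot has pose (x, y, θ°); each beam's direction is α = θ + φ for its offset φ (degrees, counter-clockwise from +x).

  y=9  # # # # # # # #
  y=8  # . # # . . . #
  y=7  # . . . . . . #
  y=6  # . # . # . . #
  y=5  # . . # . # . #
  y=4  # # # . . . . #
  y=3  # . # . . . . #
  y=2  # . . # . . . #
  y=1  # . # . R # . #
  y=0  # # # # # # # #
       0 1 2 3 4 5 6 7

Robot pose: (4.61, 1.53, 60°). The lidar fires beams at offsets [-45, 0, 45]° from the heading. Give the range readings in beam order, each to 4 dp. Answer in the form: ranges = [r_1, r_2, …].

beam 1: φ=-45°, α=15°
  direction (0.9659, 0.2588); cell (4,1); t to first gridline: x 0.4038, y 1.8159 (then +1.0353 / +3.8637)
    (5,1) via x @ 0.4038  # hit
  → r_1 = 0.4038
beam 2: φ=0°, α=60°
  direction (0.5000, 0.8660); cell (4,1); t to first gridline: x 0.7800, y 0.5427 (then +2.0000 / +1.1547)
    (4,2) via y @ 0.5427
    (5,2) via x @ 0.7800
    (5,3) via y @ 1.6974
    (6,3) via x @ 2.7800
    (6,4) via y @ 2.8521
    (6,5) via y @ 4.0068
    (7,5) via x @ 4.7800  # hit
  → r_2 = 4.7800
beam 3: φ=45°, α=105°
  direction (-0.2588, 0.9659); cell (4,1); t to first gridline: x 2.3569, y 0.4866 (then +3.8637 / +1.0353)
    (4,2) via y @ 0.4866
    (4,3) via y @ 1.5219
    (3,3) via x @ 2.3569
    (3,4) via y @ 2.5571
    (3,5) via y @ 3.5924  # hit
  → r_3 = 3.5924

ranges = [0.4038, 4.7800, 3.5924]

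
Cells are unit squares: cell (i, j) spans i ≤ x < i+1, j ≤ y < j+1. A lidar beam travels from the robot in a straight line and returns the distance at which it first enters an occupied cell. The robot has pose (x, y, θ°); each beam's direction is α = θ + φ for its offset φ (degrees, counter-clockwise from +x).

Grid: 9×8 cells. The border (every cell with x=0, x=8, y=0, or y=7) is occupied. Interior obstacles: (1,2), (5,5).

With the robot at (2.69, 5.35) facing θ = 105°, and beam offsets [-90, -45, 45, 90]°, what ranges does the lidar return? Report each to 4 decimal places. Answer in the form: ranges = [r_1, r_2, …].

beam 1: φ=-90°, α=15°
  d=(0.9659,0.2588)  start (2,5)  tX=0.3209 tY=2.5114  stride 1/|dx|=1.0353 1/|dy|=3.8637
    cross x-line → (3,5), t=0.3209
    cross x-line → (4,5), t=1.3562
    cross x-line → (5,5), t=2.3915 (wall)
  → r_1 = 2.3915
beam 2: φ=-45°, α=60°
  d=(0.5000,0.8660)  start (2,5)  tX=0.6200 tY=0.7506  stride 1/|dx|=2.0000 1/|dy|=1.1547
    cross x-line → (3,5), t=0.6200
    cross y-line → (3,6), t=0.7506
    cross y-line → (3,7), t=1.9053 (wall)
  → r_2 = 1.9053
beam 3: φ=45°, α=150°
  d=(-0.8660,0.5000)  start (2,5)  tX=0.7967 tY=1.3000  stride 1/|dx|=1.1547 1/|dy|=2.0000
    cross x-line → (1,5), t=0.7967
    cross y-line → (1,6), t=1.3000
    cross x-line → (0,6), t=1.9514 (wall)
  → r_3 = 1.9514
beam 4: φ=90°, α=195°
  d=(-0.9659,-0.2588)  start (2,5)  tX=0.7143 tY=1.3523  stride 1/|dx|=1.0353 1/|dy|=3.8637
    cross x-line → (1,5), t=0.7143
    cross y-line → (1,4), t=1.3523
    cross x-line → (0,4), t=1.7496 (wall)
  → r_4 = 1.7496

ranges = [2.3915, 1.9053, 1.9514, 1.7496]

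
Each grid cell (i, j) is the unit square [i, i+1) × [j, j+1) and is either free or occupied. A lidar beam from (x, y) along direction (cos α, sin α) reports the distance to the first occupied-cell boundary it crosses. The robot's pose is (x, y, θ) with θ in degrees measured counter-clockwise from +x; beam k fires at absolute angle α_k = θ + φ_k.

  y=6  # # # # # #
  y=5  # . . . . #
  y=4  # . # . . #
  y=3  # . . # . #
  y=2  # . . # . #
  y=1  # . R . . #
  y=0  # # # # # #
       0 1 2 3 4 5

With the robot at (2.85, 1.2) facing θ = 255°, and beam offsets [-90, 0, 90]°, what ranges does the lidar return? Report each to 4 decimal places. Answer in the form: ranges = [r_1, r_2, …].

beam 1: φ=-90°, α=165°
  direction (-0.9659, 0.2588); cell (2,1); t to first gridline: x 0.8800, y 3.0910 (then +1.0353 / +3.8637)
    (1,1) via x @ 0.8800
    (0,1) via x @ 1.9153  # hit
  → r_1 = 1.9153
beam 2: φ=0°, α=255°
  direction (-0.2588, -0.9659); cell (2,1); t to first gridline: x 3.2841, y 0.2071 (then +3.8637 / +1.0353)
    (2,0) via y @ 0.2071  # hit
  → r_2 = 0.2071
beam 3: φ=90°, α=345°
  direction (0.9659, -0.2588); cell (2,1); t to first gridline: x 0.1553, y 0.7727 (then +1.0353 / +3.8637)
    (3,1) via x @ 0.1553
    (3,0) via y @ 0.7727  # hit
  → r_3 = 0.7727

ranges = [1.9153, 0.2071, 0.7727]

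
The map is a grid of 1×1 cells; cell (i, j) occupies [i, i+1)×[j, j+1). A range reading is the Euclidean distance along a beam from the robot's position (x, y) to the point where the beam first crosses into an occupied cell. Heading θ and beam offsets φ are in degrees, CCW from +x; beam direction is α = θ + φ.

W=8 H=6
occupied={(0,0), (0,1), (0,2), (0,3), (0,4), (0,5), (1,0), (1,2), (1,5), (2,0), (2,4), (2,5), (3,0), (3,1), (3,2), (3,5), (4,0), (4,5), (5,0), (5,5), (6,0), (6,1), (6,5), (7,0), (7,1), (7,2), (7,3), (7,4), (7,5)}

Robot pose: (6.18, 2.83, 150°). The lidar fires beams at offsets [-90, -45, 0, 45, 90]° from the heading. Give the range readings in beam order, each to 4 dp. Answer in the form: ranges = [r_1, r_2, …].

beam 1: φ=-90°, α=60°
  cosα=0.5000 sinα=0.8660 | (6,2) | tMaxX 1.6400 tMaxY 0.1963 | tΔX 2.0000 tΔY 1.1547
    t=0.1963 [y] (6,3)
    t=1.3510 [y] (6,4)
    t=1.6400 [x] (7,4) — stop
  → r_1 = 1.6400
beam 2: φ=-45°, α=105°
  cosα=-0.2588 sinα=0.9659 | (6,2) | tMaxX 0.6955 tMaxY 0.1760 | tΔX 3.8637 tΔY 1.0353
    t=0.1760 [y] (6,3)
    t=0.6955 [x] (5,3)
    t=1.2113 [y] (5,4)
    t=2.2465 [y] (5,5) — stop
  → r_2 = 2.2465
beam 3: φ=0°, α=150°
  cosα=-0.8660 sinα=0.5000 | (6,2) | tMaxX 0.2078 tMaxY 0.3400 | tΔX 1.1547 tΔY 2.0000
    t=0.2078 [x] (5,2)
    t=0.3400 [y] (5,3)
    t=1.3625 [x] (4,3)
    t=2.3400 [y] (4,4)
    t=2.5172 [x] (3,4)
    t=3.6719 [x] (2,4) — stop
  → r_3 = 3.6719
beam 4: φ=45°, α=195°
  cosα=-0.9659 sinα=-0.2588 | (6,2) | tMaxX 0.1863 tMaxY 3.2069 | tΔX 1.0353 tΔY 3.8637
    t=0.1863 [x] (5,2)
    t=1.2216 [x] (4,2)
    t=2.2569 [x] (3,2) — stop
  → r_4 = 2.2569
beam 5: φ=90°, α=240°
  cosα=-0.5000 sinα=-0.8660 | (6,2) | tMaxX 0.3600 tMaxY 0.9584 | tΔX 2.0000 tΔY 1.1547
    t=0.3600 [x] (5,2)
    t=0.9584 [y] (5,1)
    t=2.1131 [y] (5,0) — stop
  → r_5 = 2.1131

ranges = [1.6400, 2.2465, 3.6719, 2.2569, 2.1131]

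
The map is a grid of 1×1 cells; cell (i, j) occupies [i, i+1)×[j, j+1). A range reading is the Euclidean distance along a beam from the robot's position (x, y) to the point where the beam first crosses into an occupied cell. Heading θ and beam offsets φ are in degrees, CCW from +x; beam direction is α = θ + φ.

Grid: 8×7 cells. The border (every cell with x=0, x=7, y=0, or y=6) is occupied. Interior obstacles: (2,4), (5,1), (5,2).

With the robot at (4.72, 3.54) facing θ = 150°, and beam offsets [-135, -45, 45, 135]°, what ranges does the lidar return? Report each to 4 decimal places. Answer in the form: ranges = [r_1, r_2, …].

ranges = [2.3604, 2.5468, 3.8512, 1.0818]

beam 1: φ=-135°, α=15°
  dir = (cos 15°, sin 15°) = (0.9659, 0.2588); from cell (4,3)
  next x-line at t=0.2899, next y-line at t=1.7773; Δt_x=1.0353, Δt_y=3.8637
    x: enter (5,3) at t=0.2899
    x: enter (6,3) at t=1.3252
    y: enter (6,4) at t=1.7773
    x: enter (7,4) at t=2.3604 ← occupied
  → r_1 = 2.3604
beam 2: φ=-45°, α=105°
  dir = (cos 105°, sin 105°) = (-0.2588, 0.9659); from cell (4,3)
  next x-line at t=2.7819, next y-line at t=0.4762; Δt_x=3.8637, Δt_y=1.0353
    y: enter (4,4) at t=0.4762
    y: enter (4,5) at t=1.5115
    y: enter (4,6) at t=2.5468 ← occupied
  → r_2 = 2.5468
beam 3: φ=45°, α=195°
  dir = (cos 195°, sin 195°) = (-0.9659, -0.2588); from cell (4,3)
  next x-line at t=0.7454, next y-line at t=2.0864; Δt_x=1.0353, Δt_y=3.8637
    x: enter (3,3) at t=0.7454
    x: enter (2,3) at t=1.7807
    y: enter (2,2) at t=2.0864
    x: enter (1,2) at t=2.8160
    x: enter (0,2) at t=3.8512 ← occupied
  → r_3 = 3.8512
beam 4: φ=135°, α=285°
  dir = (cos 285°, sin 285°) = (0.2588, -0.9659); from cell (4,3)
  next x-line at t=1.0818, next y-line at t=0.5590; Δt_x=3.8637, Δt_y=1.0353
    y: enter (4,2) at t=0.5590
    x: enter (5,2) at t=1.0818 ← occupied
  → r_4 = 1.0818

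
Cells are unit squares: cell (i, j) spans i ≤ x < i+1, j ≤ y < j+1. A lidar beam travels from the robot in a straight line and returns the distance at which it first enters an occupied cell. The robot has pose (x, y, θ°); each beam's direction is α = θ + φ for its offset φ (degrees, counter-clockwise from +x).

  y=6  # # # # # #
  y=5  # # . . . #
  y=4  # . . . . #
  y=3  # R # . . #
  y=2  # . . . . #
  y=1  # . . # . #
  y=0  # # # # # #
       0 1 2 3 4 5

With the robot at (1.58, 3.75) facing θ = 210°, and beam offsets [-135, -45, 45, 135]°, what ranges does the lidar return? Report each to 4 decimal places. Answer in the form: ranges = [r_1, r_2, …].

beam 1: φ=-135°, α=75°
  d=(0.2588,0.9659)  start (1,3)  tX=1.6228 tY=0.2588  stride 1/|dx|=3.8637 1/|dy|=1.0353
    cross y-line → (1,4), t=0.2588
    cross y-line → (1,5), t=1.2941 (wall)
  → r_1 = 1.2941
beam 2: φ=-45°, α=165°
  d=(-0.9659,0.2588)  start (1,3)  tX=0.6005 tY=0.9659  stride 1/|dx|=1.0353 1/|dy|=3.8637
    cross x-line → (0,3), t=0.6005 (wall)
  → r_2 = 0.6005
beam 3: φ=45°, α=255°
  d=(-0.2588,-0.9659)  start (1,3)  tX=2.2409 tY=0.7765  stride 1/|dx|=3.8637 1/|dy|=1.0353
    cross y-line → (1,2), t=0.7765
    cross y-line → (1,1), t=1.8117
    cross x-line → (0,1), t=2.2409 (wall)
  → r_3 = 2.2409
beam 4: φ=135°, α=345°
  d=(0.9659,-0.2588)  start (1,3)  tX=0.4348 tY=2.8978  stride 1/|dx|=1.0353 1/|dy|=3.8637
    cross x-line → (2,3), t=0.4348 (wall)
  → r_4 = 0.4348

ranges = [1.2941, 0.6005, 2.2409, 0.4348]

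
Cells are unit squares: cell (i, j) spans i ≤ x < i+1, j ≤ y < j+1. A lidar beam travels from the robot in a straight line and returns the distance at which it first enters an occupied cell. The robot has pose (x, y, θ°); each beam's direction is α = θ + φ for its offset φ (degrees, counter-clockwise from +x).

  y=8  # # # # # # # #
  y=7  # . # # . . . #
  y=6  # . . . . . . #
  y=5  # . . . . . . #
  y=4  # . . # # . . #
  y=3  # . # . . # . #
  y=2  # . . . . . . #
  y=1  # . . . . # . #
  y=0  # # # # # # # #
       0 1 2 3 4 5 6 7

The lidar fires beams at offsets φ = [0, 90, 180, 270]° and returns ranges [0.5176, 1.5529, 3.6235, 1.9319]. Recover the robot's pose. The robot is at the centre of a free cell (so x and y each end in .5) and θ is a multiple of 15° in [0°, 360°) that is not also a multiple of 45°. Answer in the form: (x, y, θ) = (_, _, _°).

(x, y, θ) = (1.5, 2.5, 195°)

Enumerate (i+0.5, j+0.5, θ) over the 35 free cells and 16 admissible headings. For each, cast all 4 beams and compare to the given ranges.
  (2.5, 2.5, 345°): beam 1 = 2.5882 ≠ 0.5176 ✗
  (2.5, 5.5, 150°): beam 1 = 1.7321 ≠ 0.5176 ✗
  (2.5, 4.5, 165°): beam 1 = 1.5529 ≠ 0.5176 ✗
  (3.5, 3.5, 30°): beam 1 = 1.0000 ≠ 0.5176 ✗
  (4.5, 7.5, 195°): beam 2 = 3.6235 ≠ 1.5529 ✗
  …
  (1.5, 2.5, 195°): r_1=0.5176, r_2=1.5529, r_3=3.6235, r_4=1.9319 — all match ✓
Only this pose fits every beam.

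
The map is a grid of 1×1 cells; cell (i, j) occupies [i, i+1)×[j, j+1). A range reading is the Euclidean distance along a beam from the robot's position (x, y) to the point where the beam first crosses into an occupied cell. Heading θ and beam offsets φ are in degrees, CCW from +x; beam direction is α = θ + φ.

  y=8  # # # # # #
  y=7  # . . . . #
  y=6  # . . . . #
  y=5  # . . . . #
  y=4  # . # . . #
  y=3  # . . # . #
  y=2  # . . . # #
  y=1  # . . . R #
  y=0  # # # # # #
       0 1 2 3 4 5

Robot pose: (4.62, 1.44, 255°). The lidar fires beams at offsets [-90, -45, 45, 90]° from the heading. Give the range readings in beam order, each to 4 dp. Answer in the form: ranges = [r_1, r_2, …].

ranges = [3.7477, 0.8800, 0.5081, 0.3934]

beam 1: φ=-90°, α=165°
  cosα=-0.9659 sinα=0.2588 | (4,1) | tMaxX 0.6419 tMaxY 2.1637 | tΔX 1.0353 tΔY 3.8637
    t=0.6419 [x] (3,1)
    t=1.6771 [x] (2,1)
    t=2.1637 [y] (2,2)
    t=2.7124 [x] (1,2)
    t=3.7477 [x] (0,2) — stop
  → r_1 = 3.7477
beam 2: φ=-45°, α=210°
  cosα=-0.8660 sinα=-0.5000 | (4,1) | tMaxX 0.7159 tMaxY 0.8800 | tΔX 1.1547 tΔY 2.0000
    t=0.7159 [x] (3,1)
    t=0.8800 [y] (3,0) — stop
  → r_2 = 0.8800
beam 3: φ=45°, α=300°
  cosα=0.5000 sinα=-0.8660 | (4,1) | tMaxX 0.7600 tMaxY 0.5081 | tΔX 2.0000 tΔY 1.1547
    t=0.5081 [y] (4,0) — stop
  → r_3 = 0.5081
beam 4: φ=90°, α=345°
  cosα=0.9659 sinα=-0.2588 | (4,1) | tMaxX 0.3934 tMaxY 1.7000 | tΔX 1.0353 tΔY 3.8637
    t=0.3934 [x] (5,1) — stop
  → r_4 = 0.3934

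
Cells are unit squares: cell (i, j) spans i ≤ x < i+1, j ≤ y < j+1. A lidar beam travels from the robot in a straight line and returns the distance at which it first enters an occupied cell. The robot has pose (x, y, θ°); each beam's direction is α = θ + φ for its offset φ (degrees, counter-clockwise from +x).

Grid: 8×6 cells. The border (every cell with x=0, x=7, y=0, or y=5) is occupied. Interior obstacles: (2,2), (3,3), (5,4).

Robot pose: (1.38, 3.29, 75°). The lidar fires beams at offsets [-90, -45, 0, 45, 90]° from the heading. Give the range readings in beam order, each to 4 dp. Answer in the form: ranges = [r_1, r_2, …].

ranges = [1.1205, 3.4200, 1.7703, 0.7600, 0.3934]

beam 1: φ=-90°, α=345°
  cosα=0.9659 sinα=-0.2588 | (1,3) | tMaxX 0.6419 tMaxY 1.1205 | tΔX 1.0353 tΔY 3.8637
    t=0.6419 [x] (2,3)
    t=1.1205 [y] (2,2) — stop
  → r_1 = 1.1205
beam 2: φ=-45°, α=30°
  cosα=0.8660 sinα=0.5000 | (1,3) | tMaxX 0.7159 tMaxY 1.4200 | tΔX 1.1547 tΔY 2.0000
    t=0.7159 [x] (2,3)
    t=1.4200 [y] (2,4)
    t=1.8706 [x] (3,4)
    t=3.0253 [x] (4,4)
    t=3.4200 [y] (4,5) — stop
  → r_2 = 3.4200
beam 3: φ=0°, α=75°
  cosα=0.2588 sinα=0.9659 | (1,3) | tMaxX 2.3955 tMaxY 0.7350 | tΔX 3.8637 tΔY 1.0353
    t=0.7350 [y] (1,4)
    t=1.7703 [y] (1,5) — stop
  → r_3 = 1.7703
beam 4: φ=45°, α=120°
  cosα=-0.5000 sinα=0.8660 | (1,3) | tMaxX 0.7600 tMaxY 0.8198 | tΔX 2.0000 tΔY 1.1547
    t=0.7600 [x] (0,3) — stop
  → r_4 = 0.7600
beam 5: φ=90°, α=165°
  cosα=-0.9659 sinα=0.2588 | (1,3) | tMaxX 0.3934 tMaxY 2.7432 | tΔX 1.0353 tΔY 3.8637
    t=0.3934 [x] (0,3) — stop
  → r_5 = 0.3934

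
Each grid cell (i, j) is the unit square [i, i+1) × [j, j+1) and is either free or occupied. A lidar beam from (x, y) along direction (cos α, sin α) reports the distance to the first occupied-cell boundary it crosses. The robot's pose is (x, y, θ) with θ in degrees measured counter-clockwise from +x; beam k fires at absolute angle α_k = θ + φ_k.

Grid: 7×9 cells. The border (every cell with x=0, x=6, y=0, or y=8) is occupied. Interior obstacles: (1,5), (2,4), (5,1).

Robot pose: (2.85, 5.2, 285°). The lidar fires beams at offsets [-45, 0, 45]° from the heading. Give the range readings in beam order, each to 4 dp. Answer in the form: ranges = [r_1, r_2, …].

ranges = [0.2309, 0.2071, 3.6373]

beam 1: φ=-45°, α=240°
  d=(-0.5000,-0.8660)  start (2,5)  tX=1.7000 tY=0.2309  stride 1/|dx|=2.0000 1/|dy|=1.1547
    cross y-line → (2,4), t=0.2309 (wall)
  → r_1 = 0.2309
beam 2: φ=0°, α=285°
  d=(0.2588,-0.9659)  start (2,5)  tX=0.5796 tY=0.2071  stride 1/|dx|=3.8637 1/|dy|=1.0353
    cross y-line → (2,4), t=0.2071 (wall)
  → r_2 = 0.2071
beam 3: φ=45°, α=330°
  d=(0.8660,-0.5000)  start (2,5)  tX=0.1732 tY=0.4000  stride 1/|dx|=1.1547 1/|dy|=2.0000
    cross x-line → (3,5), t=0.1732
    cross y-line → (3,4), t=0.4000
    cross x-line → (4,4), t=1.3279
    cross y-line → (4,3), t=2.4000
    cross x-line → (5,3), t=2.4826
    cross x-line → (6,3), t=3.6373 (wall)
  → r_3 = 3.6373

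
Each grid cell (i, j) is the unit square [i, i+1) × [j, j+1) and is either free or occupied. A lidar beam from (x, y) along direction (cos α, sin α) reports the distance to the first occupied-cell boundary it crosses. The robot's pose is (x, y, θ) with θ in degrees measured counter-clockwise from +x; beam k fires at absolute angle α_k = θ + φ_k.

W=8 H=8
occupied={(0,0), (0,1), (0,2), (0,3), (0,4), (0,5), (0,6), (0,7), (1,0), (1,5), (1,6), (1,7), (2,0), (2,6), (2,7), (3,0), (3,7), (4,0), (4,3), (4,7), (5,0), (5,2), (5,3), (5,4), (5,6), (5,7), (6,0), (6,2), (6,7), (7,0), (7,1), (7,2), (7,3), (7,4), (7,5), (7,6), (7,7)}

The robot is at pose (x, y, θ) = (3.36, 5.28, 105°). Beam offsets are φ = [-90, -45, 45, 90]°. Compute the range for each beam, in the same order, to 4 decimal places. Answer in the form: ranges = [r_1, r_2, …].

beam 1: φ=-90°, α=15°
  d=(0.9659,0.2588)  start (3,5)  tX=0.6626 tY=2.7819  stride 1/|dx|=1.0353 1/|dy|=3.8637
    cross x-line → (4,5), t=0.6626
    cross x-line → (5,5), t=1.6979
    cross x-line → (6,5), t=2.7331
    cross y-line → (6,6), t=2.7819
    cross x-line → (7,6), t=3.7684 (wall)
  → r_1 = 3.7684
beam 2: φ=-45°, α=60°
  d=(0.5000,0.8660)  start (3,5)  tX=1.2800 tY=0.8314  stride 1/|dx|=2.0000 1/|dy|=1.1547
    cross y-line → (3,6), t=0.8314
    cross x-line → (4,6), t=1.2800
    cross y-line → (4,7), t=1.9861 (wall)
  → r_2 = 1.9861
beam 3: φ=45°, α=150°
  d=(-0.8660,0.5000)  start (3,5)  tX=0.4157 tY=1.4400  stride 1/|dx|=1.1547 1/|dy|=2.0000
    cross x-line → (2,5), t=0.4157
    cross y-line → (2,6), t=1.4400 (wall)
  → r_3 = 1.4400
beam 4: φ=90°, α=195°
  d=(-0.9659,-0.2588)  start (3,5)  tX=0.3727 tY=1.0818  stride 1/|dx|=1.0353 1/|dy|=3.8637
    cross x-line → (2,5), t=0.3727
    cross y-line → (2,4), t=1.0818
    cross x-line → (1,4), t=1.4080
    cross x-line → (0,4), t=2.4433 (wall)
  → r_4 = 2.4433

ranges = [3.7684, 1.9861, 1.4400, 2.4433]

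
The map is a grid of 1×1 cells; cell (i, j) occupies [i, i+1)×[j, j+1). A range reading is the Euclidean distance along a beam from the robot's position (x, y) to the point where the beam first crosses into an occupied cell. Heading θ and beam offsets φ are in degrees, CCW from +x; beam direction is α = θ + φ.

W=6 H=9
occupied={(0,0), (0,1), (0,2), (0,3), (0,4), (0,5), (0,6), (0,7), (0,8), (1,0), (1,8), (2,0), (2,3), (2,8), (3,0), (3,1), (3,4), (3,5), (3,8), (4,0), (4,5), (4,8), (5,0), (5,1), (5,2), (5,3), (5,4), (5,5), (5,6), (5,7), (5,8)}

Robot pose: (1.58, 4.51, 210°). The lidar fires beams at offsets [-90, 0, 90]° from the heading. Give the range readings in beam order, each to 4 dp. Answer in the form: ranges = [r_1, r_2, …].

beam 1: φ=-90°, α=120°
  direction (-0.5000, 0.8660); cell (1,4); t to first gridline: x 1.1600, y 0.5658 (then +2.0000 / +1.1547)
    (1,5) via y @ 0.5658
    (0,5) via x @ 1.1600  # hit
  → r_1 = 1.1600
beam 2: φ=0°, α=210°
  direction (-0.8660, -0.5000); cell (1,4); t to first gridline: x 0.6697, y 1.0200 (then +1.1547 / +2.0000)
    (0,4) via x @ 0.6697  # hit
  → r_2 = 0.6697
beam 3: φ=90°, α=300°
  direction (0.5000, -0.8660); cell (1,4); t to first gridline: x 0.8400, y 0.5889 (then +2.0000 / +1.1547)
    (1,3) via y @ 0.5889
    (2,3) via x @ 0.8400  # hit
  → r_3 = 0.8400

ranges = [1.1600, 0.6697, 0.8400]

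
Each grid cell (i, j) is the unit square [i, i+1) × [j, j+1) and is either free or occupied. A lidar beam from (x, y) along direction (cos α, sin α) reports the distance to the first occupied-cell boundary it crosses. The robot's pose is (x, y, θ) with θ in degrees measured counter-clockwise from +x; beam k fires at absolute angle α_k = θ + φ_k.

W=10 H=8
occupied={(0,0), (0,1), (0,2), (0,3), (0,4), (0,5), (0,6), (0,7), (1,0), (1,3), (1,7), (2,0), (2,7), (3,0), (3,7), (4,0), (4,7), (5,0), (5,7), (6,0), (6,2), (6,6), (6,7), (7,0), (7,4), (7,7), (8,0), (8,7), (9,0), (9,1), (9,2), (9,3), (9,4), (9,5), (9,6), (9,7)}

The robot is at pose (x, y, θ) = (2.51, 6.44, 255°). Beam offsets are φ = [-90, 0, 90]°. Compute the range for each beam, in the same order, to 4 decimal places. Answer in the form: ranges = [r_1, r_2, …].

ranges = [1.5633, 2.5261, 5.5637]

beam 1: φ=-90°, α=165°
  cosα=-0.9659 sinα=0.2588 | (2,6) | tMaxX 0.5280 tMaxY 2.1637 | tΔX 1.0353 tΔY 3.8637
    t=0.5280 [x] (1,6)
    t=1.5633 [x] (0,6) — stop
  → r_1 = 1.5633
beam 2: φ=0°, α=255°
  cosα=-0.2588 sinα=-0.9659 | (2,6) | tMaxX 1.9705 tMaxY 0.4555 | tΔX 3.8637 tΔY 1.0353
    t=0.4555 [y] (2,5)
    t=1.4908 [y] (2,4)
    t=1.9705 [x] (1,4)
    t=2.5261 [y] (1,3) — stop
  → r_2 = 2.5261
beam 3: φ=90°, α=345°
  cosα=0.9659 sinα=-0.2588 | (2,6) | tMaxX 0.5073 tMaxY 1.7000 | tΔX 1.0353 tΔY 3.8637
    t=0.5073 [x] (3,6)
    t=1.5426 [x] (4,6)
    t=1.7000 [y] (4,5)
    t=2.5778 [x] (5,5)
    t=3.6131 [x] (6,5)
    t=4.6484 [x] (7,5)
    t=5.5637 [y] (7,4) — stop
  → r_3 = 5.5637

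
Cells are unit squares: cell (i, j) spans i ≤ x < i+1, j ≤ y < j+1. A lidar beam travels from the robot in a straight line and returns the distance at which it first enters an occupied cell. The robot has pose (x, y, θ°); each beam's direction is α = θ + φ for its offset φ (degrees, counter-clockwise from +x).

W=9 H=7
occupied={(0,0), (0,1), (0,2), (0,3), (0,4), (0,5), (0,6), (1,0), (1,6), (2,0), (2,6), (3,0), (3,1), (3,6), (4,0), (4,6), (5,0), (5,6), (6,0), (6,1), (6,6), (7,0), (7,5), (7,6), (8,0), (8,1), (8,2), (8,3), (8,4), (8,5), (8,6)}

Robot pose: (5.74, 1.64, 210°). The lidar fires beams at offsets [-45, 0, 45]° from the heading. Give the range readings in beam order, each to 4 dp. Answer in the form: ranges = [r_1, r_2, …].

ranges = [4.9072, 1.2800, 0.6626]

beam 1: φ=-45°, α=165°
  direction (-0.9659, 0.2588); cell (5,1); t to first gridline: x 0.7661, y 1.3909 (then +1.0353 / +3.8637)
    (4,1) via x @ 0.7661
    (4,2) via y @ 1.3909
    (3,2) via x @ 1.8014
    (2,2) via x @ 2.8367
    (1,2) via x @ 3.8719
    (0,2) via x @ 4.9072  # hit
  → r_1 = 4.9072
beam 2: φ=0°, α=210°
  direction (-0.8660, -0.5000); cell (5,1); t to first gridline: x 0.8545, y 1.2800 (then +1.1547 / +2.0000)
    (4,1) via x @ 0.8545
    (4,0) via y @ 1.2800  # hit
  → r_2 = 1.2800
beam 3: φ=45°, α=255°
  direction (-0.2588, -0.9659); cell (5,1); t to first gridline: x 2.8591, y 0.6626 (then +3.8637 / +1.0353)
    (5,0) via y @ 0.6626  # hit
  → r_3 = 0.6626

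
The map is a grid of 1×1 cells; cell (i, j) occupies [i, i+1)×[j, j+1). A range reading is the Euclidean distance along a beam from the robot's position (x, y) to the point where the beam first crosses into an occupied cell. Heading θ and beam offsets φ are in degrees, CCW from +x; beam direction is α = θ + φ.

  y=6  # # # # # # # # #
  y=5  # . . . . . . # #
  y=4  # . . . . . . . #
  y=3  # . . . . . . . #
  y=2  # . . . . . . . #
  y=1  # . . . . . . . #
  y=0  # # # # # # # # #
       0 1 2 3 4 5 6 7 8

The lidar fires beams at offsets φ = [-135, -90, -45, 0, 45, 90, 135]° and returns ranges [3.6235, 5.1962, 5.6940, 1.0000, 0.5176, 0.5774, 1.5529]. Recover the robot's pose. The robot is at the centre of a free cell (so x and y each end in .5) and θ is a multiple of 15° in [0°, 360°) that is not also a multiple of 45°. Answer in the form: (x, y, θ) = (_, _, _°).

Enumerate (i+0.5, j+0.5, θ) over the 34 free cells and 16 admissible headings. For each, cast all 7 beams and compare to the given ranges.
  (3.5, 4.5, 15°): beam 1 = 4.0415 ≠ 3.6235 ✗
  (3.5, 2.5, 255°): beam 1 = 4.0415 ≠ 3.6235 ✗
  (5.5, 3.5, 105°): beam 1 = 2.8868 ≠ 3.6235 ✗
  (7.5, 3.5, 15°): beam 1 = 2.8868 ≠ 3.6235 ✗
  …
  (6.5, 1.5, 210°): r_1=3.6235, r_2=5.1962, r_3=5.6940, r_4=1.0000, r_5=0.5176, r_6=0.5774, r_7=1.5529 — all match ✓
No second candidate reproduces the full scan.

(x, y, θ) = (6.5, 1.5, 210°)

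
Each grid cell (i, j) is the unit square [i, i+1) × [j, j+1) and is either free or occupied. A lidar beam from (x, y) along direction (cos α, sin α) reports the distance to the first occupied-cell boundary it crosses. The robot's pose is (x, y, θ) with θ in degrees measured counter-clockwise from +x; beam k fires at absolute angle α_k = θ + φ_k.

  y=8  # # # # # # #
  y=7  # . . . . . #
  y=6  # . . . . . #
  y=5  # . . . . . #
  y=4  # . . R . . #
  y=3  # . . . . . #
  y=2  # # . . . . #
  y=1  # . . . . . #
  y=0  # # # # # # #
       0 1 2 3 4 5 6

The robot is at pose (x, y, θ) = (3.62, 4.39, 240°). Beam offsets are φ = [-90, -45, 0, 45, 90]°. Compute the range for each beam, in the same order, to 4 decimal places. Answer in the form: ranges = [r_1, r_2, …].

beam 1: φ=-90°, α=150°
  direction (-0.8660, 0.5000); cell (3,4); t to first gridline: x 0.7159, y 1.2200 (then +1.1547 / +2.0000)
    (2,4) via x @ 0.7159
    (2,5) via y @ 1.2200
    (1,5) via x @ 1.8706
    (0,5) via x @ 3.0253  # hit
  → r_1 = 3.0253
beam 2: φ=-45°, α=195°
  direction (-0.9659, -0.2588); cell (3,4); t to first gridline: x 0.6419, y 1.5068 (then +1.0353 / +3.8637)
    (2,4) via x @ 0.6419
    (2,3) via y @ 1.5068
    (1,3) via x @ 1.6771
    (0,3) via x @ 2.7124  # hit
  → r_2 = 2.7124
beam 3: φ=0°, α=240°
  direction (-0.5000, -0.8660); cell (3,4); t to first gridline: x 1.2400, y 0.4503 (then +2.0000 / +1.1547)
    (3,3) via y @ 0.4503
    (2,3) via x @ 1.2400
    (2,2) via y @ 1.6050
    (2,1) via y @ 2.7597
    (1,1) via x @ 3.2400
    (1,0) via y @ 3.9144  # hit
  → r_3 = 3.9144
beam 4: φ=45°, α=285°
  direction (0.2588, -0.9659); cell (3,4); t to first gridline: x 1.4682, y 0.4038 (then +3.8637 / +1.0353)
    (3,3) via y @ 0.4038
    (3,2) via y @ 1.4390
    (4,2) via x @ 1.4682
    (4,1) via y @ 2.4743
    (4,0) via y @ 3.5096  # hit
  → r_4 = 3.5096
beam 5: φ=90°, α=330°
  direction (0.8660, -0.5000); cell (3,4); t to first gridline: x 0.4388, y 0.7800 (then +1.1547 / +2.0000)
    (4,4) via x @ 0.4388
    (4,3) via y @ 0.7800
    (5,3) via x @ 1.5935
    (6,3) via x @ 2.7482  # hit
  → r_5 = 2.7482

ranges = [3.0253, 2.7124, 3.9144, 3.5096, 2.7482]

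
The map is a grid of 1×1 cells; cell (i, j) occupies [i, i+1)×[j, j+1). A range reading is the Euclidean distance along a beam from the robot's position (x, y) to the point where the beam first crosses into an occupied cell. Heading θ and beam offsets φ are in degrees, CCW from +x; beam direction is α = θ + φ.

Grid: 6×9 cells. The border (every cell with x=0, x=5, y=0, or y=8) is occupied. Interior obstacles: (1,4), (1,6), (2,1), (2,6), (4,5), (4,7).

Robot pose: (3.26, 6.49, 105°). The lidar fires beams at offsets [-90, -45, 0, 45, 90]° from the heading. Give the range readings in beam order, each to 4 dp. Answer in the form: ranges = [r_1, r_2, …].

beam 1: φ=-90°, α=15°
  dir = (cos 15°, sin 15°) = (0.9659, 0.2588); from cell (3,6)
  next x-line at t=0.7661, next y-line at t=1.9705; Δt_x=1.0353, Δt_y=3.8637
    x: enter (4,6) at t=0.7661
    x: enter (5,6) at t=1.8014 ← occupied
  → r_1 = 1.8014
beam 2: φ=-45°, α=60°
  dir = (cos 60°, sin 60°) = (0.5000, 0.8660); from cell (3,6)
  next x-line at t=1.4800, next y-line at t=0.5889; Δt_x=2.0000, Δt_y=1.1547
    y: enter (3,7) at t=0.5889
    x: enter (4,7) at t=1.4800 ← occupied
  → r_2 = 1.4800
beam 3: φ=0°, α=105°
  dir = (cos 105°, sin 105°) = (-0.2588, 0.9659); from cell (3,6)
  next x-line at t=1.0046, next y-line at t=0.5280; Δt_x=3.8637, Δt_y=1.0353
    y: enter (3,7) at t=0.5280
    x: enter (2,7) at t=1.0046
    y: enter (2,8) at t=1.5633 ← occupied
  → r_3 = 1.5633
beam 4: φ=45°, α=150°
  dir = (cos 150°, sin 150°) = (-0.8660, 0.5000); from cell (3,6)
  next x-line at t=0.3002, next y-line at t=1.0200; Δt_x=1.1547, Δt_y=2.0000
    x: enter (2,6) at t=0.3002 ← occupied
  → r_4 = 0.3002
beam 5: φ=90°, α=195°
  dir = (cos 195°, sin 195°) = (-0.9659, -0.2588); from cell (3,6)
  next x-line at t=0.2692, next y-line at t=1.8932; Δt_x=1.0353, Δt_y=3.8637
    x: enter (2,6) at t=0.2692 ← occupied
  → r_5 = 0.2692

ranges = [1.8014, 1.4800, 1.5633, 0.3002, 0.2692]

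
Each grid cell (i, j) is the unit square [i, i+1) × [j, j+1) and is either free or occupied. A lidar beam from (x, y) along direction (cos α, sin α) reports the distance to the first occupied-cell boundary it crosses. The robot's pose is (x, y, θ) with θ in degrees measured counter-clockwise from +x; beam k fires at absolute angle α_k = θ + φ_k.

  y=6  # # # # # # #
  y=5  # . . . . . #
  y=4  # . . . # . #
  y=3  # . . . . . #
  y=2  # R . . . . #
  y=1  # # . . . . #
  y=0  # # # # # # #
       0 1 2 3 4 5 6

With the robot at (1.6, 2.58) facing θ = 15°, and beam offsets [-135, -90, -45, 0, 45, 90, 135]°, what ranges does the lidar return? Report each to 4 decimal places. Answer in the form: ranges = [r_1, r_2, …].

beam 1: φ=-135°, α=240°
  direction (-0.5000, -0.8660); cell (1,2); t to first gridline: x 1.2000, y 0.6697 (then +2.0000 / +1.1547)
    (1,1) via y @ 0.6697  # hit
  → r_1 = 0.6697
beam 2: φ=-90°, α=285°
  direction (0.2588, -0.9659); cell (1,2); t to first gridline: x 1.5455, y 0.6005 (then +3.8637 / +1.0353)
    (1,1) via y @ 0.6005  # hit
  → r_2 = 0.6005
beam 3: φ=-45°, α=330°
  direction (0.8660, -0.5000); cell (1,2); t to first gridline: x 0.4619, y 1.1600 (then +1.1547 / +2.0000)
    (2,2) via x @ 0.4619
    (2,1) via y @ 1.1600
    (3,1) via x @ 1.6166
    (4,1) via x @ 2.7713
    (4,0) via y @ 3.1600  # hit
  → r_3 = 3.1600
beam 4: φ=0°, α=15°
  direction (0.9659, 0.2588); cell (1,2); t to first gridline: x 0.4141, y 1.6228 (then +1.0353 / +3.8637)
    (2,2) via x @ 0.4141
    (3,2) via x @ 1.4494
    (3,3) via y @ 1.6228
    (4,3) via x @ 2.4847
    (5,3) via x @ 3.5199
    (6,3) via x @ 4.5552  # hit
  → r_4 = 4.5552
beam 5: φ=45°, α=60°
  direction (0.5000, 0.8660); cell (1,2); t to first gridline: x 0.8000, y 0.4850 (then +2.0000 / +1.1547)
    (1,3) via y @ 0.4850
    (2,3) via x @ 0.8000
    (2,4) via y @ 1.6397
    (2,5) via y @ 2.7944
    (3,5) via x @ 2.8000
    (3,6) via y @ 3.9491  # hit
  → r_5 = 3.9491
beam 6: φ=90°, α=105°
  direction (-0.2588, 0.9659); cell (1,2); t to first gridline: x 2.3182, y 0.4348 (then +3.8637 / +1.0353)
    (1,3) via y @ 0.4348
    (1,4) via y @ 1.4701
    (0,4) via x @ 2.3182  # hit
  → r_6 = 2.3182
beam 7: φ=135°, α=150°
  direction (-0.8660, 0.5000); cell (1,2); t to first gridline: x 0.6928, y 0.8400 (then +1.1547 / +2.0000)
    (0,2) via x @ 0.6928  # hit
  → r_7 = 0.6928

ranges = [0.6697, 0.6005, 3.1600, 4.5552, 3.9491, 2.3182, 0.6928]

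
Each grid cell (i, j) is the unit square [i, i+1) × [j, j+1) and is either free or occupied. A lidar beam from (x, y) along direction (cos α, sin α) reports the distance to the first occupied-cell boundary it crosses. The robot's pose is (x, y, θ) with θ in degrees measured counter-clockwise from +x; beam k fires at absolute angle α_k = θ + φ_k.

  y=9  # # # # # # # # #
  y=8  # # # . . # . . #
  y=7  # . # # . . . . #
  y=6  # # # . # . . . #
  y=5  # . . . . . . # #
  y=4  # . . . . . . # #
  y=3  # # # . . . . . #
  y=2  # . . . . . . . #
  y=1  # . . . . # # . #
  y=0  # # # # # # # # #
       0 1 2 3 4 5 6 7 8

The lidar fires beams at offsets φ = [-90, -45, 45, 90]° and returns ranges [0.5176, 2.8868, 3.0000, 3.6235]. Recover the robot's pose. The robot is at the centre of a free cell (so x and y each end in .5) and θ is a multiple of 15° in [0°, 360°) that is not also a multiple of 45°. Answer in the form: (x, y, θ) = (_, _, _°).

(x, y, θ) = (3.5, 3.5, 285°)

The pose lattice has 42·16 = 672 candidates. Test each by forward raycasting.
  (1.5, 2.5, 60°): beam 1 = 3.0000 ≠ 0.5176 ✗
  (4.5, 7.5, 285°): beam 2 = 0.5774 ≠ 2.8868 ✗
  (7.5, 1.5, 210°): beam 1 = 5.1962 ≠ 0.5176 ✗
  (6.5, 4.5, 285°): beam 1 = 3.6235 ≠ 0.5176 ✗
  …
  (3.5, 3.5, 285°): r_1=0.5176, r_2=2.8868, r_3=3.0000, r_4=3.6235 — all match ✓
Only this pose fits every beam.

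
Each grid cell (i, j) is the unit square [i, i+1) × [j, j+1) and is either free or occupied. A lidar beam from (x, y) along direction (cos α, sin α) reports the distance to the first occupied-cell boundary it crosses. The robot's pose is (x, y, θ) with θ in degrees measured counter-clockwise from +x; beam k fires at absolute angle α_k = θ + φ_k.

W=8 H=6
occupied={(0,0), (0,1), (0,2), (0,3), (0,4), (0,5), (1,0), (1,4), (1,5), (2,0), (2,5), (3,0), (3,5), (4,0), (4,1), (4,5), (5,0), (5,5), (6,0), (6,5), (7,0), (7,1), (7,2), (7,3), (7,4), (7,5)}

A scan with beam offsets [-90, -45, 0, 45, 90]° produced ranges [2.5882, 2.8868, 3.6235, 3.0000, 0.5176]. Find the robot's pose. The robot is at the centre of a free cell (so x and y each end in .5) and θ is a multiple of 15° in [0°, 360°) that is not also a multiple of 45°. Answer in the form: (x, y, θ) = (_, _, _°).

Candidates: 22 free-cell centres × 16 headings = 352 poses. Raycast each; keep the one whose scan matches to 4 dp.
  (1.5, 3.5, 285°): beam 1 = 0.5176 ≠ 2.5882 ✗
  (3.5, 4.5, 300°): beam 1 = 2.8868 ≠ 2.5882 ✗
  (6.5, 4.5, 105°): beam 1 = 0.5176 ≠ 2.5882 ✗
  …
  (4.5, 2.5, 165°): r_1=2.5882, r_2=2.8868, r_3=3.6235, r_4=3.0000, r_5=0.5176 — all match ✓
Only this pose fits every beam.

(x, y, θ) = (4.5, 2.5, 165°)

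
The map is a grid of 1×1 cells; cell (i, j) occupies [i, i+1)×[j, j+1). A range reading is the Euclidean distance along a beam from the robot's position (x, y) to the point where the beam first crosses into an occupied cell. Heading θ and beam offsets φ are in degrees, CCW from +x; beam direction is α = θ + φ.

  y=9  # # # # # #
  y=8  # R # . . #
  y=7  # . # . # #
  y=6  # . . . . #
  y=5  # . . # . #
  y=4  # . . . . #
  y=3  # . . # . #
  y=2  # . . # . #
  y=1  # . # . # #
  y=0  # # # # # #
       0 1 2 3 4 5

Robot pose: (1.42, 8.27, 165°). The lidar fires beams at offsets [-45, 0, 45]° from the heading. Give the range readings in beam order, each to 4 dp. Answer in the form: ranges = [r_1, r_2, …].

beam 1: φ=-45°, α=120°
  d=(-0.5000,0.8660)  start (1,8)  tX=0.8400 tY=0.8429  stride 1/|dx|=2.0000 1/|dy|=1.1547
    cross x-line → (0,8), t=0.8400 (wall)
  → r_1 = 0.8400
beam 2: φ=0°, α=165°
  d=(-0.9659,0.2588)  start (1,8)  tX=0.4348 tY=2.8205  stride 1/|dx|=1.0353 1/|dy|=3.8637
    cross x-line → (0,8), t=0.4348 (wall)
  → r_2 = 0.4348
beam 3: φ=45°, α=210°
  d=(-0.8660,-0.5000)  start (1,8)  tX=0.4850 tY=0.5400  stride 1/|dx|=1.1547 1/|dy|=2.0000
    cross x-line → (0,8), t=0.4850 (wall)
  → r_3 = 0.4850

ranges = [0.8400, 0.4348, 0.4850]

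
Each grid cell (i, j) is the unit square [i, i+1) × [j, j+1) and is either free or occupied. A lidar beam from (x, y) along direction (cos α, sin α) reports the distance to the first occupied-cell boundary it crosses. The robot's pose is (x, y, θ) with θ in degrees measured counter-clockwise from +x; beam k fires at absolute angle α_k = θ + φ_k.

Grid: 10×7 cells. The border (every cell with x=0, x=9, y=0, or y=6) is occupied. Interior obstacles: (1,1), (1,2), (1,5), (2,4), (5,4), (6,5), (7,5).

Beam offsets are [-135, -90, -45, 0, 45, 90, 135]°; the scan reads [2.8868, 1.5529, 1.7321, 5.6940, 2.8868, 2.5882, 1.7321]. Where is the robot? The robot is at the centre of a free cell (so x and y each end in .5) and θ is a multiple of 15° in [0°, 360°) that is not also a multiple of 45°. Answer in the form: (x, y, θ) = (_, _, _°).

(x, y, θ) = (7.5, 3.5, 195°)

The pose lattice has 33·16 = 528 candidates. Test each by forward raycasting.
  (1.5, 3.5, 330°): beam 1 = 0.5176 ≠ 2.8868 ✗
  (5.5, 1.5, 300°): beam 1 = 3.6235 ≠ 2.8868 ✗
  (6.5, 3.5, 15°): beam 2 = 2.5882 ≠ 1.5529 ✗
  (3.5, 3.5, 60°): beam 1 = 2.5882 ≠ 2.8868 ✗
  …
  (7.5, 3.5, 195°): r_1=2.8868, r_2=1.5529, r_3=1.7321, r_4=5.6940, r_5=2.8868, r_6=2.5882, r_7=1.7321 — all match ✓
No second candidate reproduces the full scan.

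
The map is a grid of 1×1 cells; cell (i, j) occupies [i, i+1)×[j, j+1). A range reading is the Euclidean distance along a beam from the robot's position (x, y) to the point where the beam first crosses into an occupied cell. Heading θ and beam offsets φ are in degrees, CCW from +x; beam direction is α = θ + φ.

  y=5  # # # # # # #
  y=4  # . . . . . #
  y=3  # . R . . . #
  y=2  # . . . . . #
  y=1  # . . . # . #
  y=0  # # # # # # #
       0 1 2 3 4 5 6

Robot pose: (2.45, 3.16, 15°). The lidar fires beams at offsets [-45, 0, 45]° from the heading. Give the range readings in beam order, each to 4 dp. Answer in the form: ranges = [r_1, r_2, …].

ranges = [2.3200, 3.6752, 2.1246]

beam 1: φ=-45°, α=330°
  cosα=0.8660 sinα=-0.5000 | (2,3) | tMaxX 0.6351 tMaxY 0.3200 | tΔX 1.1547 tΔY 2.0000
    t=0.3200 [y] (2,2)
    t=0.6351 [x] (3,2)
    t=1.7898 [x] (4,2)
    t=2.3200 [y] (4,1) — stop
  → r_1 = 2.3200
beam 2: φ=0°, α=15°
  cosα=0.9659 sinα=0.2588 | (2,3) | tMaxX 0.5694 tMaxY 3.2455 | tΔX 1.0353 tΔY 3.8637
    t=0.5694 [x] (3,3)
    t=1.6047 [x] (4,3)
    t=2.6400 [x] (5,3)
    t=3.2455 [y] (5,4)
    t=3.6752 [x] (6,4) — stop
  → r_2 = 3.6752
beam 3: φ=45°, α=60°
  cosα=0.5000 sinα=0.8660 | (2,3) | tMaxX 1.1000 tMaxY 0.9699 | tΔX 2.0000 tΔY 1.1547
    t=0.9699 [y] (2,4)
    t=1.1000 [x] (3,4)
    t=2.1246 [y] (3,5) — stop
  → r_3 = 2.1246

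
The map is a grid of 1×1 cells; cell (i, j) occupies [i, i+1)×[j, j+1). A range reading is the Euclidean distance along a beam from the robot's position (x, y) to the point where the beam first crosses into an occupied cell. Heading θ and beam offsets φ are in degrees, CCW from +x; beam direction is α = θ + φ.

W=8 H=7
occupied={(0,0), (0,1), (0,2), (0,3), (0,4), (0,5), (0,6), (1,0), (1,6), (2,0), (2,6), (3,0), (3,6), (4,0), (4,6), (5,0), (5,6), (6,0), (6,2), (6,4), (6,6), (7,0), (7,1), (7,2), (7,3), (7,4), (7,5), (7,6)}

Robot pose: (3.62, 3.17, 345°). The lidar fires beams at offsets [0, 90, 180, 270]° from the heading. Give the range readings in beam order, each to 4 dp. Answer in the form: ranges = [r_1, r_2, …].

ranges = [2.4640, 2.9298, 2.7124, 2.2465]

beam 1: φ=0°, α=345°
  dir = (cos 345°, sin 345°) = (0.9659, -0.2588); from cell (3,3)
  next x-line at t=0.3934, next y-line at t=0.6568; Δt_x=1.0353, Δt_y=3.8637
    x: enter (4,3) at t=0.3934
    y: enter (4,2) at t=0.6568
    x: enter (5,2) at t=1.4287
    x: enter (6,2) at t=2.4640 ← occupied
  → r_1 = 2.4640
beam 2: φ=90°, α=75°
  dir = (cos 75°, sin 75°) = (0.2588, 0.9659); from cell (3,3)
  next x-line at t=1.4682, next y-line at t=0.8593; Δt_x=3.8637, Δt_y=1.0353
    y: enter (3,4) at t=0.8593
    x: enter (4,4) at t=1.4682
    y: enter (4,5) at t=1.8946
    y: enter (4,6) at t=2.9298 ← occupied
  → r_2 = 2.9298
beam 3: φ=180°, α=165°
  dir = (cos 165°, sin 165°) = (-0.9659, 0.2588); from cell (3,3)
  next x-line at t=0.6419, next y-line at t=3.2069; Δt_x=1.0353, Δt_y=3.8637
    x: enter (2,3) at t=0.6419
    x: enter (1,3) at t=1.6771
    x: enter (0,3) at t=2.7124 ← occupied
  → r_3 = 2.7124
beam 4: φ=270°, α=255°
  dir = (cos 255°, sin 255°) = (-0.2588, -0.9659); from cell (3,3)
  next x-line at t=2.3955, next y-line at t=0.1760; Δt_x=3.8637, Δt_y=1.0353
    y: enter (3,2) at t=0.1760
    y: enter (3,1) at t=1.2113
    y: enter (3,0) at t=2.2465 ← occupied
  → r_4 = 2.2465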